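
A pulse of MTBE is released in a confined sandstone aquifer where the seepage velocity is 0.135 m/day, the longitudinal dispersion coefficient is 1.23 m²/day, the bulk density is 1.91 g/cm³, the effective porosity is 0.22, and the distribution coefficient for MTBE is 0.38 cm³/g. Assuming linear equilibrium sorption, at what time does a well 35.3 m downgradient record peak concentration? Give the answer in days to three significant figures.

871 days

Retardation factor R = 1 + ρ_b·K_d/n = 1 + 1.91 × 0.38/0.22 = 4.299.
Sorption retards both mechanisms: v_R = v/R = 0.03140 m/day, D_R = D/R = 0.2861 m²/day.
Peak time from v_R²t² + 2D_R t − x² = 0: t = (√(D_R² + v_R²x²) − D_R)/v_R².
√(D_R² + v_R²x²) = √(0.2861² + 0.03140² × 35.3²) = 1.145; v_R² = 0.0009860.
t = (1.145 − 0.2861)/0.0009860 = 871 days.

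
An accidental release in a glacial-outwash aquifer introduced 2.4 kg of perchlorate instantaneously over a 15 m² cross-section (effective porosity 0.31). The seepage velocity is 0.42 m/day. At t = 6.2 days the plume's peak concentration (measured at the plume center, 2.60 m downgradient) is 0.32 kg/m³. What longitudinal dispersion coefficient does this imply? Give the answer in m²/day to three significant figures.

0.0334 m²/day

At the plume center C_max = M/(n_e·A·√(4πDt)), so D = M²/(4πt·(n_e·A·C_max)²).
n_e·A·C_max = 0.31 × 15 × 0.32 = 1.488 kg/m.
D = 2.4²/(4π × 6.2 × 1.488²) = 0.0334 m²/day.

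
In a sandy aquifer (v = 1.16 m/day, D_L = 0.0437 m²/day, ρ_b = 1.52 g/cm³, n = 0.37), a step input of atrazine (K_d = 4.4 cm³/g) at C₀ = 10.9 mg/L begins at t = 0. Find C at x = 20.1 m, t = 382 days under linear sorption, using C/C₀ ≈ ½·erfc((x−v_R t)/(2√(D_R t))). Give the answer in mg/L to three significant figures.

Retardation factor R = 1 + ρ_b·K_d/n = 1 + 1.52 × 4.4/0.37 = 19.08.
Sorption retards both mechanisms: v_R = v/R = 0.06080 m/day, D_R = D/R = 0.002290 m²/day.
v_R·t = 0.06080 × 382 = 23.2256 m; 2√(D_R t) = 1.871 m; argument = (20.1 − 23.2256)/1.871 = -1.671.
C = C₀ × ½·erfc(-1.671) = 10.9 × 0.9909 = 10.8 mg/L.

10.8 mg/L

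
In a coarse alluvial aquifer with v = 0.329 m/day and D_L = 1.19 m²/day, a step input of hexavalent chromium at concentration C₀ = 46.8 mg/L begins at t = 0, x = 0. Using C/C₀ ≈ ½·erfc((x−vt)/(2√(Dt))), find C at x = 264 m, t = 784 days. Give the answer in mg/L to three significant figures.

20.8 mg/L

For a continuous step input, C/C₀ ≈ ½·erfc((x−vt)/(2√(Dt))).
vt = 0.329 × 784 = 257.936 m and 2√(Dt) = 2√(1.19 × 784) = 61.09 m.
Argument (x−vt)/(2√(Dt)) = (264 − 257.936)/61.09 = 0.09926; ½·erfc(0.09926) = 0.4442.
C = 46.8 × 0.4442 = 20.8 mg/L.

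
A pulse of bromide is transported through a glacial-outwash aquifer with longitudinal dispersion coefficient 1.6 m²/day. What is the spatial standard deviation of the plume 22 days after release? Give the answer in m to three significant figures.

Dispersive spreading gives a Gaussian with σ² = 2Dt; advection only shifts the center.
σ = √(2 × 1.6 × 22) = 8.39 m.

8.39 m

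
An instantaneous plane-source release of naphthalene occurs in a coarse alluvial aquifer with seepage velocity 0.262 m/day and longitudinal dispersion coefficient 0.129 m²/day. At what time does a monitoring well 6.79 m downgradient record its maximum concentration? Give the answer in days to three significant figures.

24.1 days

For the 1D instantaneous-source solution, setting ∂C/∂t = 0 at fixed x gives v²t² + 2Dt − x² = 0, so t = (√(D² + v²x²) − D)/v².
√(D² + v²x²) = √(0.129² + 0.262² × 6.79²) = 1.784; v² = 0.068644.
t = (1.784 − 0.129)/0.068644 = 24.1 days (vs. the pure-advection estimate x/v = 25.9 d).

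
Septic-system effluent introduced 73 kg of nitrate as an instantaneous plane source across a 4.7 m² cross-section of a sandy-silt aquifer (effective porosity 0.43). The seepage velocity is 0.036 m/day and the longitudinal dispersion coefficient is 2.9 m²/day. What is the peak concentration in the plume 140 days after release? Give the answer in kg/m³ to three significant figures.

0.506 kg/m³

The peak of an instantaneous 1D plume sits at x = vt; there the Gaussian factor is 1 and C_max = M/(n_e·A·√(4πDt)), where n_e·A is the pore area the mass is dissolved in.
√(4πDt) = √(4π × 2.9 × 140) = 71.43 m, so C_max = 73/(0.43 × 4.7 × 71.43) = 0.506 kg/m³.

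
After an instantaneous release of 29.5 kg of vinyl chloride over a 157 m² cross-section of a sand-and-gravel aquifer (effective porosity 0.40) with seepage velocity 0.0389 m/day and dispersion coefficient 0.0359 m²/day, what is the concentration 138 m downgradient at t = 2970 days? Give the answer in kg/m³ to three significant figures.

0.00393 kg/m³

For an instantaneous plane source, C(x,t) = M/(n_e·A·√(4πDt)) · exp(−(x−vt)²/(4Dt)), with n_e·A the pore (flow) area.
Plume center vt = 0.0389 × 2970 = 115.533 m, so the well at 138 m is 22.467 m downgradient of the peak.
√(4πDt) = 36.60 m, giving peak height M/(n_e·A·√(4πDt)) = 29.5/(0.40 × 157 × 36.60) = 0.01283 kg/m³.
(x−vt)²/(4Dt) = (22.467)²/(4 × 0.0359 × 2970) = 1.184; exp(−1.184) = 0.3061.
C = 0.01283 × 0.3061 = 0.00393 kg/m³.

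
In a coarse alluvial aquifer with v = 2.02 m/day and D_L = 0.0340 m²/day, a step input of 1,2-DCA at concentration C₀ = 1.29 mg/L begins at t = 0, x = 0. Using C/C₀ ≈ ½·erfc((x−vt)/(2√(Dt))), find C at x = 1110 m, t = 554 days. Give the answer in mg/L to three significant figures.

For a continuous step input, C/C₀ ≈ ½·erfc((x−vt)/(2√(Dt))).
vt = 2.02 × 554 = 1119.08 m and 2√(Dt) = 2√(0.0340 × 554) = 8.680 m.
Argument (x−vt)/(2√(Dt)) = (1110 − 1119.08)/8.680 = -1.046; ½·erfc(-1.046) = 0.9305.
C = 1.29 × 0.9305 = 1.20 mg/L.

1.20 mg/L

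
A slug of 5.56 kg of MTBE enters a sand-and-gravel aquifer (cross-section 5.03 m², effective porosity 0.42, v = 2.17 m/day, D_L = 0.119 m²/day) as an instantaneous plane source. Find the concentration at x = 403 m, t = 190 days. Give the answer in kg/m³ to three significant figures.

0.0600 kg/m³

For an instantaneous plane source, C(x,t) = M/(n_e·A·√(4πDt)) · exp(−(x−vt)²/(4Dt)), with n_e·A the pore (flow) area.
Plume center vt = 2.17 × 190 = 412.3 m, so the well at 403 m is 9.3 m upgradient of the peak.
√(4πDt) = 16.86 m, giving peak height M/(n_e·A·√(4πDt)) = 5.56/(0.42 × 5.03 × 16.86) = 0.1561 kg/m³.
(x−vt)²/(4Dt) = (-9.3)²/(4 × 0.119 × 190) = 0.9563; exp(−0.9563) = 0.3843.
C = 0.1561 × 0.3843 = 0.0600 kg/m³.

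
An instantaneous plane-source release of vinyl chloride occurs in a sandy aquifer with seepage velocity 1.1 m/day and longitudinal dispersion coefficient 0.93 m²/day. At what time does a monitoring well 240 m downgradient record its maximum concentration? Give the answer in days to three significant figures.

For the 1D instantaneous-source solution, setting ∂C/∂t = 0 at fixed x gives v²t² + 2Dt − x² = 0, so t = (√(D² + v²x²) − D)/v².
√(D² + v²x²) = √(0.93² + 1.1² × 240²) = 264.0; v² = 1.21.
t = (264.0 − 0.93)/1.21 = 217 days (vs. the pure-advection estimate x/v = 218 d).

217 days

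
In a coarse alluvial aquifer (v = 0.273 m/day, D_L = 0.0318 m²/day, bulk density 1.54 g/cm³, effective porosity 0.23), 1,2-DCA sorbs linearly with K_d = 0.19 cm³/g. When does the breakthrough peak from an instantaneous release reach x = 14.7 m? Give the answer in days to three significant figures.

Retardation factor R = 1 + ρ_b·K_d/n = 1 + 1.54 × 0.19/0.23 = 2.272.
Sorption retards both mechanisms: v_R = v/R = 0.1202 m/day, D_R = D/R = 0.01400 m²/day.
Peak time from v_R²t² + 2D_R t − x² = 0: t = (√(D_R² + v_R²x²) − D_R)/v_R².
√(D_R² + v_R²x²) = √(0.01400² + 0.1202² × 14.7²) = 1.767; v_R² = 0.01445.
t = (1.767 − 0.01400)/0.01445 = 121 days.

121 days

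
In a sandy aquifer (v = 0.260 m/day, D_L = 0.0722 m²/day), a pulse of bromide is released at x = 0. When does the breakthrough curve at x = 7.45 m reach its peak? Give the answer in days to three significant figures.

For the 1D instantaneous-source solution, setting ∂C/∂t = 0 at fixed x gives v²t² + 2Dt − x² = 0, so t = (√(D² + v²x²) − D)/v².
√(D² + v²x²) = √(0.0722² + 0.260² × 7.45²) = 1.938; v² = 0.0676.
t = (1.938 − 0.0722)/0.0676 = 27.6 days (vs. the pure-advection estimate x/v = 28.7 d).

27.6 days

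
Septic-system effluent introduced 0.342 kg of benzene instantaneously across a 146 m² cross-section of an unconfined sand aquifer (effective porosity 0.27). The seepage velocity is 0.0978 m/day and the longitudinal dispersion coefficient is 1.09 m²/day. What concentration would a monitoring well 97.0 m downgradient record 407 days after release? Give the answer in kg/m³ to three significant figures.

For an instantaneous plane source, C(x,t) = M/(n_e·A·√(4πDt)) · exp(−(x−vt)²/(4Dt)), with n_e·A the pore (flow) area.
Plume center vt = 0.0978 × 407 = 39.8046 m, so the well at 97.0 m is 57.1954 m downgradient of the peak.
√(4πDt) = 74.66 m, giving peak height M/(n_e·A·√(4πDt)) = 0.342/(0.27 × 146 × 74.66) = 0.0001162 kg/m³.
(x−vt)²/(4Dt) = (57.1954)²/(4 × 1.09 × 407) = 1.843; exp(−1.843) = 0.1583.
C = 0.0001162 × 0.1583 = 1.84e-05 kg/m³.

1.84e-05 kg/m³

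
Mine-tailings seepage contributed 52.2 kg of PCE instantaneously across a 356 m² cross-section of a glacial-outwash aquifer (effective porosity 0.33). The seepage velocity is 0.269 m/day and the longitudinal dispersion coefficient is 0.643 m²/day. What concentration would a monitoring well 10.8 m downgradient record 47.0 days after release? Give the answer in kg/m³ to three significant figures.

0.0222 kg/m³

For an instantaneous plane source, C(x,t) = M/(n_e·A·√(4πDt)) · exp(−(x−vt)²/(4Dt)), with n_e·A the pore (flow) area.
Plume center vt = 0.269 × 47.0 = 12.643 m, so the well at 10.8 m is 1.843 m upgradient of the peak.
√(4πDt) = 19.49 m, giving peak height M/(n_e·A·√(4πDt)) = 52.2/(0.33 × 356 × 19.49) = 0.02280 kg/m³.
(x−vt)²/(4Dt) = (-1.843)²/(4 × 0.643 × 47.0) = 0.02810; exp(−0.02810) = 0.9723.
C = 0.02280 × 0.9723 = 0.0222 kg/m³.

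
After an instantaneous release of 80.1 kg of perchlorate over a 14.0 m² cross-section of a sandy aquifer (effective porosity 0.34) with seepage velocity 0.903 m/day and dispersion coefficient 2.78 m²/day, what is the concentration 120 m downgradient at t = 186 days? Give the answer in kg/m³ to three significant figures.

0.0687 kg/m³

For an instantaneous plane source, C(x,t) = M/(n_e·A·√(4πDt)) · exp(−(x−vt)²/(4Dt)), with n_e·A the pore (flow) area.
Plume center vt = 0.903 × 186 = 167.958 m, so the well at 120 m is 47.958 m upgradient of the peak.
√(4πDt) = 80.61 m, giving peak height M/(n_e·A·√(4πDt)) = 80.1/(0.34 × 14.0 × 80.61) = 0.2088 kg/m³.
(x−vt)²/(4Dt) = (-47.958)²/(4 × 2.78 × 186) = 1.112; exp(−1.112) = 0.3289.
C = 0.2088 × 0.3289 = 0.0687 kg/m³.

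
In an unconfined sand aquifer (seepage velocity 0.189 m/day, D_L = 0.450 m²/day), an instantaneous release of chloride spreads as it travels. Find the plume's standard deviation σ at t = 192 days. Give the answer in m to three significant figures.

Dispersive spreading gives a Gaussian with σ² = 2Dt; advection only shifts the center.
σ = √(2 × 0.450 × 192) = 13.1 m.

13.1 m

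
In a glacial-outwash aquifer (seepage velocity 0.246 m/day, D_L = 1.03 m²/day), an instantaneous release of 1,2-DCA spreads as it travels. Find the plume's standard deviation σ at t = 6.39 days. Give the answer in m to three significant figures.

3.63 m

Dispersive spreading gives a Gaussian with σ² = 2Dt; advection only shifts the center.
σ = √(2 × 1.03 × 6.39) = 3.63 m.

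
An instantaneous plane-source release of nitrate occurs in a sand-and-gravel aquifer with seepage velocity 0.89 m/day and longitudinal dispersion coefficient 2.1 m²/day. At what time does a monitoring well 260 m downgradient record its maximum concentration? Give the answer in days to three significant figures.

For the 1D instantaneous-source solution, setting ∂C/∂t = 0 at fixed x gives v²t² + 2Dt − x² = 0, so t = (√(D² + v²x²) − D)/v².
√(D² + v²x²) = √(2.1² + 0.89² × 260²) = 231.4; v² = 0.7921.
t = (231.4 − 2.1)/0.7921 = 289 days (vs. the pure-advection estimate x/v = 292 d).

289 days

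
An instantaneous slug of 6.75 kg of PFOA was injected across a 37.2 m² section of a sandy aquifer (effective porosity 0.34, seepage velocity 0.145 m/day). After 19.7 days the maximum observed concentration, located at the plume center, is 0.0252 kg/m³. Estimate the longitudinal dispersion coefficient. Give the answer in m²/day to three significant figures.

At the plume center C_max = M/(n_e·A·√(4πDt)), so D = M²/(4πt·(n_e·A·C_max)²).
n_e·A·C_max = 0.34 × 37.2 × 0.0252 = 0.3187 kg/m.
D = 6.75²/(4π × 19.7 × 0.3187²) = 1.81 m²/day.

1.81 m²/day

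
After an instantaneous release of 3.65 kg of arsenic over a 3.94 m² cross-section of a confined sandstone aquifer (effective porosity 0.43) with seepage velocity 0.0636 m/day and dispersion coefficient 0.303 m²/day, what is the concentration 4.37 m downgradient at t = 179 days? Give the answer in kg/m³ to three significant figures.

0.0658 kg/m³

For an instantaneous plane source, C(x,t) = M/(n_e·A·√(4πDt)) · exp(−(x−vt)²/(4Dt)), with n_e·A the pore (flow) area.
Plume center vt = 0.0636 × 179 = 11.3844 m, so the well at 4.37 m is 7.0144 m upgradient of the peak.
√(4πDt) = 26.11 m, giving peak height M/(n_e·A·√(4πDt)) = 3.65/(0.43 × 3.94 × 26.11) = 0.08251 kg/m³.
(x−vt)²/(4Dt) = (-7.0144)²/(4 × 0.303 × 179) = 0.2268; exp(−0.2268) = 0.7971.
C = 0.08251 × 0.7971 = 0.0658 kg/m³.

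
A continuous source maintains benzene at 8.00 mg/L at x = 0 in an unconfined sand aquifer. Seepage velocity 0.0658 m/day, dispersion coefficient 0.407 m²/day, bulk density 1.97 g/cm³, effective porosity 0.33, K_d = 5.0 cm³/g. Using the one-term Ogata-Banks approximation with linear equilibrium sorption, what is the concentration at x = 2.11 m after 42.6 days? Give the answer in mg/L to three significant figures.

Retardation factor R = 1 + ρ_b·K_d/n = 1 + 1.97 × 5.0/0.33 = 30.85.
Sorption retards both mechanisms: v_R = v/R = 0.002133 m/day, D_R = D/R = 0.01319 m²/day.
v_R·t = 0.002133 × 42.6 = 0.0908658 m; 2√(D_R t) = 1.499 m; argument = (2.11 − 0.0908658)/1.499 = 1.347.
C = C₀ × ½·erfc(1.347) = 8.00 × 0.02839 = 0.227 mg/L.

0.227 mg/L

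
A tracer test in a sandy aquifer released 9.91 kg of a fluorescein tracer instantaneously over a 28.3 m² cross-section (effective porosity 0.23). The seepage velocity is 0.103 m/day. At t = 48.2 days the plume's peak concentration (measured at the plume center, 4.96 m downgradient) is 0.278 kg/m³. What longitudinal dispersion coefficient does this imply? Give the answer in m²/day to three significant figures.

0.0495 m²/day

At the plume center C_max = M/(n_e·A·√(4πDt)), so D = M²/(4πt·(n_e·A·C_max)²).
n_e·A·C_max = 0.23 × 28.3 × 0.278 = 1.810 kg/m.
D = 9.91²/(4π × 48.2 × 1.810²) = 0.0495 m²/day.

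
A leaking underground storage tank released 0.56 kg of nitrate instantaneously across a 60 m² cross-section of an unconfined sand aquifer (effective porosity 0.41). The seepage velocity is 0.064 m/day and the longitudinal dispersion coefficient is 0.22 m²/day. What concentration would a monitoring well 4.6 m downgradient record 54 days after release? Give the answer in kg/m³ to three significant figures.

For an instantaneous plane source, C(x,t) = M/(n_e·A·√(4πDt)) · exp(−(x−vt)²/(4Dt)), with n_e·A the pore (flow) area.
Plume center vt = 0.064 × 54 = 3.456 m, so the well at 4.6 m is 1.144 m downgradient of the peak.
√(4πDt) = 12.22 m, giving peak height M/(n_e·A·√(4πDt)) = 0.56/(0.41 × 60 × 12.22) = 0.001863 kg/m³.
(x−vt)²/(4Dt) = (1.144)²/(4 × 0.22 × 54) = 0.02754; exp(−0.02754) = 0.9728.
C = 0.001863 × 0.9728 = 0.00181 kg/m³.

0.00181 kg/m³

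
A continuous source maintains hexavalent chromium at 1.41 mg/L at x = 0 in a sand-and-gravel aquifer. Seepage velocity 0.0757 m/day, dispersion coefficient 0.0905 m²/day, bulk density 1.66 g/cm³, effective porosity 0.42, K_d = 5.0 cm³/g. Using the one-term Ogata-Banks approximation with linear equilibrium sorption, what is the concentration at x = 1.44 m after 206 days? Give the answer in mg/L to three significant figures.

0.428 mg/L

Retardation factor R = 1 + ρ_b·K_d/n = 1 + 1.66 × 5.0/0.42 = 20.76.
Sorption retards both mechanisms: v_R = v/R = 0.003646 m/day, D_R = D/R = 0.004359 m²/day.
v_R·t = 0.003646 × 206 = 0.751076 m; 2√(D_R t) = 1.895 m; argument = (1.44 − 0.751076)/1.895 = 0.3635.
C = C₀ × ½·erfc(0.3635) = 1.41 × 0.3036 = 0.428 mg/L.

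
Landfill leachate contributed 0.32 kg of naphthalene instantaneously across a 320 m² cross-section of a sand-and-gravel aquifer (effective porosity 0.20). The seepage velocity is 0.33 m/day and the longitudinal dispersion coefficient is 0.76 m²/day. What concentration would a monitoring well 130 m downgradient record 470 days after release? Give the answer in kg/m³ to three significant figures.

For an instantaneous plane source, C(x,t) = M/(n_e·A·√(4πDt)) · exp(−(x−vt)²/(4Dt)), with n_e·A the pore (flow) area.
Plume center vt = 0.33 × 470 = 155.1 m, so the well at 130 m is 25.1 m upgradient of the peak.
√(4πDt) = 67.00 m, giving peak height M/(n_e·A·√(4πDt)) = 0.32/(0.20 × 320 × 67.00) = 7.463e-05 kg/m³.
(x−vt)²/(4Dt) = (-25.1)²/(4 × 0.76 × 470) = 0.4409; exp(−0.4409) = 0.6435.
C = 7.463e-05 × 0.6435 = 4.80e-05 kg/m³.

4.80e-05 kg/m³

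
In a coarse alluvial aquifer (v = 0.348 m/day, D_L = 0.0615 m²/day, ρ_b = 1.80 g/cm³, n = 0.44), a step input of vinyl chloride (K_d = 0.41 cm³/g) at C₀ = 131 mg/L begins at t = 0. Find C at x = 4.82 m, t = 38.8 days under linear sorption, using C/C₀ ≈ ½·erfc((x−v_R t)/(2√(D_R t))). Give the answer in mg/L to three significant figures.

74.2 mg/L

Retardation factor R = 1 + ρ_b·K_d/n = 1 + 1.80 × 0.41/0.44 = 2.677.
Sorption retards both mechanisms: v_R = v/R = 0.1300 m/day, D_R = D/R = 0.02297 m²/day.
v_R·t = 0.1300 × 38.8 = 5.044 m; 2√(D_R t) = 1.888 m; argument = (4.82 − 5.044)/1.888 = -0.1186.
C = C₀ × ½·erfc(-0.1186) = 131 × 0.5666 = 74.2 mg/L.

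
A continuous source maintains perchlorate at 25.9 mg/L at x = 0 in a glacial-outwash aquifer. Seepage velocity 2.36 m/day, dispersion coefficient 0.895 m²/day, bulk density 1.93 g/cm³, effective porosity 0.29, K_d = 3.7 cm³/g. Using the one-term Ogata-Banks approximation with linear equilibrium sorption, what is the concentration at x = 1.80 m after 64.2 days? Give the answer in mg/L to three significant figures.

Retardation factor R = 1 + ρ_b·K_d/n = 1 + 1.93 × 3.7/0.29 = 25.62.
Sorption retards both mechanisms: v_R = v/R = 0.09212 m/day, D_R = D/R = 0.03493 m²/day.
v_R·t = 0.09212 × 64.2 = 5.914104 m; 2√(D_R t) = 2.995 m; argument = (1.80 − 5.914104)/2.995 = -1.374.
C = C₀ × ½·erfc(-1.374) = 25.9 × 0.9740 = 25.2 mg/L.

25.2 mg/L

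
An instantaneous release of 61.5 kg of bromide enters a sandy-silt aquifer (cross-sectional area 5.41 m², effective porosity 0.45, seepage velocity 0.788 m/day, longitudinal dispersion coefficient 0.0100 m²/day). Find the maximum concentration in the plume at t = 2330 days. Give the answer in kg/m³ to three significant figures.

1.48 kg/m³

The peak of an instantaneous 1D plume sits at x = vt; there the Gaussian factor is 1 and C_max = M/(n_e·A·√(4πDt)), where n_e·A is the pore area the mass is dissolved in.
√(4πDt) = √(4π × 0.0100 × 2330) = 17.11 m, so C_max = 61.5/(0.45 × 5.41 × 17.11) = 1.48 kg/m³.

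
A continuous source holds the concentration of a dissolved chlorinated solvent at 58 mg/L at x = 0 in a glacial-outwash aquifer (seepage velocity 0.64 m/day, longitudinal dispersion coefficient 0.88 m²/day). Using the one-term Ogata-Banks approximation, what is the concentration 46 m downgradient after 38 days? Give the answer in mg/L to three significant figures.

For a continuous step input, C/C₀ ≈ ½·erfc((x−vt)/(2√(Dt))).
vt = 0.64 × 38 = 24.32 m and 2√(Dt) = 2√(0.88 × 38) = 11.57 m.
Argument (x−vt)/(2√(Dt)) = (46 − 24.32)/11.57 = 1.874; ½·erfc(1.874) = 0.004022.
C = 58 × 0.004022 = 0.233 mg/L.

0.233 mg/L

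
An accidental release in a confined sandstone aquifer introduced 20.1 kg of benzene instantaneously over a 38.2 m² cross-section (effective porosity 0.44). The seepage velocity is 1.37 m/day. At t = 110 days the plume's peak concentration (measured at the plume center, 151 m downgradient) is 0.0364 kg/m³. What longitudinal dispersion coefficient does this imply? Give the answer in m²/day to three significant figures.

At the plume center C_max = M/(n_e·A·√(4πDt)), so D = M²/(4πt·(n_e·A·C_max)²).
n_e·A·C_max = 0.44 × 38.2 × 0.0364 = 0.6118 kg/m.
D = 20.1²/(4π × 110 × 0.6118²) = 0.781 m²/day.

0.781 m²/day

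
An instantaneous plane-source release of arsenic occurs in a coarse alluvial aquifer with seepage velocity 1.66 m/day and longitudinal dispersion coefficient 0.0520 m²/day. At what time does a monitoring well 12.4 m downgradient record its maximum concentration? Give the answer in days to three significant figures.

For the 1D instantaneous-source solution, setting ∂C/∂t = 0 at fixed x gives v²t² + 2Dt − x² = 0, so t = (√(D² + v²x²) − D)/v².
√(D² + v²x²) = √(0.0520² + 1.66² × 12.4²) = 20.58; v² = 2.7556.
t = (20.58 − 0.0520)/2.7556 = 7.45 days (vs. the pure-advection estimate x/v = 7.47 d).

7.45 days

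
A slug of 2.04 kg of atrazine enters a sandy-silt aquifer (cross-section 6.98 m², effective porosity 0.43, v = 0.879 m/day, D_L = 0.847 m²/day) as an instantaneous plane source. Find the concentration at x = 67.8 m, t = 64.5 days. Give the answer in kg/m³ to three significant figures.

For an instantaneous plane source, C(x,t) = M/(n_e·A·√(4πDt)) · exp(−(x−vt)²/(4Dt)), with n_e·A the pore (flow) area.
Plume center vt = 0.879 × 64.5 = 56.6955 m, so the well at 67.8 m is 11.1045 m downgradient of the peak.
√(4πDt) = 26.20 m, giving peak height M/(n_e·A·√(4πDt)) = 2.04/(0.43 × 6.98 × 26.20) = 0.02594 kg/m³.
(x−vt)²/(4Dt) = (11.1045)²/(4 × 0.847 × 64.5) = 0.5643; exp(−0.5643) = 0.5688.
C = 0.02594 × 0.5688 = 0.0148 kg/m³.

0.0148 kg/m³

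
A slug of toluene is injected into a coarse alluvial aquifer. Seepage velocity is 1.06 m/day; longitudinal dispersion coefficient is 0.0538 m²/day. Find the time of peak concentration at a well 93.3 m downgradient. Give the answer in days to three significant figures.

88.0 days

For the 1D instantaneous-source solution, setting ∂C/∂t = 0 at fixed x gives v²t² + 2Dt − x² = 0, so t = (√(D² + v²x²) − D)/v².
√(D² + v²x²) = √(0.0538² + 1.06² × 93.3²) = 98.90; v² = 1.1236.
t = (98.90 − 0.0538)/1.1236 = 88.0 days (vs. the pure-advection estimate x/v = 88.0 d).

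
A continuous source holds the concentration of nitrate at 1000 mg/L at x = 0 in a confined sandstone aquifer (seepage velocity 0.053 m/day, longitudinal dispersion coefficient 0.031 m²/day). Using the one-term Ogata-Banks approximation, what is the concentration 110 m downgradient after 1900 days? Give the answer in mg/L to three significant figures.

For a continuous step input, C/C₀ ≈ ½·erfc((x−vt)/(2√(Dt))).
vt = 0.053 × 1900 = 100.7 m and 2√(Dt) = 2√(0.031 × 1900) = 15.35 m.
Argument (x−vt)/(2√(Dt)) = (110 − 100.7)/15.35 = 0.6059; ½·erfc(0.6059) = 0.1958.
C = 1000 × 0.1958 = 196 mg/L.

196 mg/L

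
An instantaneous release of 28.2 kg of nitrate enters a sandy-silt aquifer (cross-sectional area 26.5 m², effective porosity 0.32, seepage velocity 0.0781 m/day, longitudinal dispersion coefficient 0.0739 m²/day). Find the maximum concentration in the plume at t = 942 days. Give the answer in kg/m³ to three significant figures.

0.112 kg/m³

The peak of an instantaneous 1D plume sits at x = vt; there the Gaussian factor is 1 and C_max = M/(n_e·A·√(4πDt)), where n_e·A is the pore area the mass is dissolved in.
√(4πDt) = √(4π × 0.0739 × 942) = 29.58 m, so C_max = 28.2/(0.32 × 26.5 × 29.58) = 0.112 kg/m³.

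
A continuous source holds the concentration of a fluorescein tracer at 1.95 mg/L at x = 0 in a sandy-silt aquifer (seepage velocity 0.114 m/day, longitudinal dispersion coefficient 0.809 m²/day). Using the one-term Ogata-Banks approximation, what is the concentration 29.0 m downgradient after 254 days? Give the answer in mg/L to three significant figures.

For a continuous step input, C/C₀ ≈ ½·erfc((x−vt)/(2√(Dt))).
vt = 0.114 × 254 = 28.956 m and 2√(Dt) = 2√(0.809 × 254) = 28.67 m.
Argument (x−vt)/(2√(Dt)) = (29.0 − 28.956)/28.67 = 0.001535; ½·erfc(0.001535) = 0.4991.
C = 1.95 × 0.4991 = 0.973 mg/L.

0.973 mg/L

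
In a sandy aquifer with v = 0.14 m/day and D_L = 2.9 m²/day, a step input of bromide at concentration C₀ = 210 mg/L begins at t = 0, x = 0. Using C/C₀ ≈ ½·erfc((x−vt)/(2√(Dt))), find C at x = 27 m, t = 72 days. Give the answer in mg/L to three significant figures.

For a continuous step input, C/C₀ ≈ ½·erfc((x−vt)/(2√(Dt))).
vt = 0.14 × 72 = 10.08 m and 2√(Dt) = 2√(2.9 × 72) = 28.90 m.
Argument (x−vt)/(2√(Dt)) = (27 − 10.08)/28.90 = 0.5855; ½·erfc(0.5855) = 0.2038.
C = 210 × 0.2038 = 42.8 mg/L.

42.8 mg/L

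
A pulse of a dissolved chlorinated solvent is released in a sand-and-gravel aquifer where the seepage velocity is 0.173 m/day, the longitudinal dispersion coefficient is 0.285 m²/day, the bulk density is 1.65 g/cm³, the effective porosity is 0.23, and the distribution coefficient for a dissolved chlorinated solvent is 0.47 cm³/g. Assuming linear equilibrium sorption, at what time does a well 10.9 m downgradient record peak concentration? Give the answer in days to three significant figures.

Retardation factor R = 1 + ρ_b·K_d/n = 1 + 1.65 × 0.47/0.23 = 4.372.
Sorption retards both mechanisms: v_R = v/R = 0.03957 m/day, D_R = D/R = 0.06519 m²/day.
Peak time from v_R²t² + 2D_R t − x² = 0: t = (√(D_R² + v_R²x²) − D_R)/v_R².
√(D_R² + v_R²x²) = √(0.06519² + 0.03957² × 10.9²) = 0.4362; v_R² = 0.001566.
t = (0.4362 − 0.06519)/0.001566 = 237 days.

237 days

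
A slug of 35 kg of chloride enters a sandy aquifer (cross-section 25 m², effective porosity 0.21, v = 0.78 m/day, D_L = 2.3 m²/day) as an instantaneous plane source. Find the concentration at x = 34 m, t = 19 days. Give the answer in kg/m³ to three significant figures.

0.0347 kg/m³

For an instantaneous plane source, C(x,t) = M/(n_e·A·√(4πDt)) · exp(−(x−vt)²/(4Dt)), with n_e·A the pore (flow) area.
Plume center vt = 0.78 × 19 = 14.82 m, so the well at 34 m is 19.18 m downgradient of the peak.
√(4πDt) = 23.43 m, giving peak height M/(n_e·A·√(4πDt)) = 35/(0.21 × 25 × 23.43) = 0.2845 kg/m³.
(x−vt)²/(4Dt) = (19.18)²/(4 × 2.3 × 19) = 2.105; exp(−2.105) = 0.1218.
C = 0.2845 × 0.1218 = 0.0347 kg/m³.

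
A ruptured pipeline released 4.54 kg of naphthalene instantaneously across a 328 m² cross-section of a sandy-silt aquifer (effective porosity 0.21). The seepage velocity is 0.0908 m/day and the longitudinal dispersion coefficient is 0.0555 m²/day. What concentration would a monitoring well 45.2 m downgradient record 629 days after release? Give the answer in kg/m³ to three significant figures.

For an instantaneous plane source, C(x,t) = M/(n_e·A·√(4πDt)) · exp(−(x−vt)²/(4Dt)), with n_e·A the pore (flow) area.
Plume center vt = 0.0908 × 629 = 57.1132 m, so the well at 45.2 m is 11.9132 m upgradient of the peak.
√(4πDt) = 20.94 m, giving peak height M/(n_e·A·√(4πDt)) = 4.54/(0.21 × 328 × 20.94) = 0.003148 kg/m³.
(x−vt)²/(4Dt) = (-11.9132)²/(4 × 0.0555 × 629) = 1.016; exp(−1.016) = 0.3620.
C = 0.003148 × 0.3620 = 0.00114 kg/m³.

0.00114 kg/m³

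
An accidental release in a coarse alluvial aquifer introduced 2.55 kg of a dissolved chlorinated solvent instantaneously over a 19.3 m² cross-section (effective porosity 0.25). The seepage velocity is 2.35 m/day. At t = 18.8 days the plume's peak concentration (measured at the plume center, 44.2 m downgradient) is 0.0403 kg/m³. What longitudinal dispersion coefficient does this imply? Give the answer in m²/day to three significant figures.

0.728 m²/day

At the plume center C_max = M/(n_e·A·√(4πDt)), so D = M²/(4πt·(n_e·A·C_max)²).
n_e·A·C_max = 0.25 × 19.3 × 0.0403 = 0.1944 kg/m.
D = 2.55²/(4π × 18.8 × 0.1944²) = 0.728 m²/day.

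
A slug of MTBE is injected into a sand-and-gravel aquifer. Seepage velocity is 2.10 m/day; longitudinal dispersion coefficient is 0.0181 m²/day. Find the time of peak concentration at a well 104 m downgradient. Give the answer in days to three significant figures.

49.5 days

For the 1D instantaneous-source solution, setting ∂C/∂t = 0 at fixed x gives v²t² + 2Dt − x² = 0, so t = (√(D² + v²x²) − D)/v².
√(D² + v²x²) = √(0.0181² + 2.10² × 104²) = 218.4; v² = 4.41.
t = (218.4 − 0.0181)/4.41 = 49.5 days (vs. the pure-advection estimate x/v = 49.5 d).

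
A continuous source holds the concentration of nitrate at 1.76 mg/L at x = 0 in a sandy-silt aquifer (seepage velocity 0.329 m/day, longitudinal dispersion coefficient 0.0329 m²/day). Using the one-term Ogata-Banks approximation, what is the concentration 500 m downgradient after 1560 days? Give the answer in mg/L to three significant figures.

For a continuous step input, C/C₀ ≈ ½·erfc((x−vt)/(2√(Dt))).
vt = 0.329 × 1560 = 513.24 m and 2√(Dt) = 2√(0.0329 × 1560) = 14.33 m.
Argument (x−vt)/(2√(Dt)) = (500 − 513.24)/14.33 = -0.9239; ½·erfc(-0.9239) = 0.9043.
C = 1.76 × 0.9043 = 1.59 mg/L.

1.59 mg/L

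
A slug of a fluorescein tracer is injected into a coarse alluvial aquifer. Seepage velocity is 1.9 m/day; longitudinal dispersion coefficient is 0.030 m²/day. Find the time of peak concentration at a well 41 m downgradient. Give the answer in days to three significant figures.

21.6 days

For the 1D instantaneous-source solution, setting ∂C/∂t = 0 at fixed x gives v²t² + 2Dt − x² = 0, so t = (√(D² + v²x²) − D)/v².
√(D² + v²x²) = √(0.030² + 1.9² × 41²) = 77.90; v² = 3.61.
t = (77.90 − 0.030)/3.61 = 21.6 days (vs. the pure-advection estimate x/v = 21.6 d).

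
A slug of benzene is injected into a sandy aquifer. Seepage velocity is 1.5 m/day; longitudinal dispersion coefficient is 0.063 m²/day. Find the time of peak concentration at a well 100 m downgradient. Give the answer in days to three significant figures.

For the 1D instantaneous-source solution, setting ∂C/∂t = 0 at fixed x gives v²t² + 2Dt − x² = 0, so t = (√(D² + v²x²) − D)/v².
√(D² + v²x²) = √(0.063² + 1.5² × 100²) = 150.0; v² = 2.25.
t = (150.0 − 0.063)/2.25 = 66.6 days (vs. the pure-advection estimate x/v = 66.7 d).

66.6 days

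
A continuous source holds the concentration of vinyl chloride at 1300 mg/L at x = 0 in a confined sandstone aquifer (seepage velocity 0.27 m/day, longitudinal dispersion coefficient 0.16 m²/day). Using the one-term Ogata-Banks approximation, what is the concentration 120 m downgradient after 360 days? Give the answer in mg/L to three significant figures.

21.9 mg/L

For a continuous step input, C/C₀ ≈ ½·erfc((x−vt)/(2√(Dt))).
vt = 0.27 × 360 = 97.2 m and 2√(Dt) = 2√(0.16 × 360) = 15.18 m.
Argument (x−vt)/(2√(Dt)) = (120 − 97.2)/15.18 = 1.502; ½·erfc(1.502) = 0.01683.
C = 1300 × 0.01683 = 21.9 mg/L.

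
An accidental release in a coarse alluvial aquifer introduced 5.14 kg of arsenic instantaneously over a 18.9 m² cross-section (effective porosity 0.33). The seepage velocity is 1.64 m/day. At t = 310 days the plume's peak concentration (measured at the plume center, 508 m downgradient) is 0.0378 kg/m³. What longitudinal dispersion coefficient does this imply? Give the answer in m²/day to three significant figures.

0.122 m²/day

At the plume center C_max = M/(n_e·A·√(4πDt)), so D = M²/(4πt·(n_e·A·C_max)²).
n_e·A·C_max = 0.33 × 18.9 × 0.0378 = 0.2358 kg/m.
D = 5.14²/(4π × 310 × 0.2358²) = 0.122 m²/day.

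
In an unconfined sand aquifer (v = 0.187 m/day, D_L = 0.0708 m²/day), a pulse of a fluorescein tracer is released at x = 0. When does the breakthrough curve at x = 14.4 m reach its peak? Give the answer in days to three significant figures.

75.0 days

For the 1D instantaneous-source solution, setting ∂C/∂t = 0 at fixed x gives v²t² + 2Dt − x² = 0, so t = (√(D² + v²x²) − D)/v².
√(D² + v²x²) = √(0.0708² + 0.187² × 14.4²) = 2.694; v² = 0.034969.
t = (2.694 − 0.0708)/0.034969 = 75.0 days (vs. the pure-advection estimate x/v = 77.0 d).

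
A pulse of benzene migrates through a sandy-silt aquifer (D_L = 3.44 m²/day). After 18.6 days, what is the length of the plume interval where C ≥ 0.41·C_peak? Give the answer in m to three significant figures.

30.2 m

The plume is Gaussian with σ = √(2Dt) = √(2 × 3.44 × 18.6) = 11.31 m.
C/C_peak = exp(−Δx²/(2σ²)) = 0.41 ⇒ Δx = σ·√(−2 ln 0.41) = 11.31 × 1.335 = 15.10 m.
Width = 2Δx = 30.2 m.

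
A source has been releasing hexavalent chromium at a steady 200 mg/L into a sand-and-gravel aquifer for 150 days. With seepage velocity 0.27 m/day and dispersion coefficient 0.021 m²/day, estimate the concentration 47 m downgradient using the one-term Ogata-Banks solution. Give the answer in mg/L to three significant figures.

For a continuous step input, C/C₀ ≈ ½·erfc((x−vt)/(2√(Dt))).
vt = 0.27 × 150 = 40.5 m and 2√(Dt) = 2√(0.021 × 150) = 3.550 m.
Argument (x−vt)/(2√(Dt)) = (47 − 40.5)/3.550 = 1.831; ½·erfc(1.831) = 0.004807.
C = 200 × 0.004807 = 0.961 mg/L.

0.961 mg/L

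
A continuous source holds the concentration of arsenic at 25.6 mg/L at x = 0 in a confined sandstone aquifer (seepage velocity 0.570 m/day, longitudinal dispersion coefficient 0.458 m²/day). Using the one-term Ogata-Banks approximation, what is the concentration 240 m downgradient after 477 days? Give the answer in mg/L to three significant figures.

24.0 mg/L

For a continuous step input, C/C₀ ≈ ½·erfc((x−vt)/(2√(Dt))).
vt = 0.570 × 477 = 271.89 m and 2√(Dt) = 2√(0.458 × 477) = 29.56 m.
Argument (x−vt)/(2√(Dt)) = (240 − 271.89)/29.56 = -1.079; ½·erfc(-1.079) = 0.9365.
C = 25.6 × 0.9365 = 24.0 mg/L.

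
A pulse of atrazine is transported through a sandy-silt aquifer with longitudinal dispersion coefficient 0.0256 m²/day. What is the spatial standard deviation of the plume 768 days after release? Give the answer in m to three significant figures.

6.27 m

Dispersive spreading gives a Gaussian with σ² = 2Dt; advection only shifts the center.
σ = √(2 × 0.0256 × 768) = 6.27 m.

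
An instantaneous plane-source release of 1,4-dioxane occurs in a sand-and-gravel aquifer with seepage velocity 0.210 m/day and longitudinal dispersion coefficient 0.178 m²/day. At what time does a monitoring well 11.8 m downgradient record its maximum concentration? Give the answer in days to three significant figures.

52.3 days

For the 1D instantaneous-source solution, setting ∂C/∂t = 0 at fixed x gives v²t² + 2Dt − x² = 0, so t = (√(D² + v²x²) − D)/v².
√(D² + v²x²) = √(0.178² + 0.210² × 11.8²) = 2.484; v² = 0.0441.
t = (2.484 − 0.178)/0.0441 = 52.3 days (vs. the pure-advection estimate x/v = 56.2 d).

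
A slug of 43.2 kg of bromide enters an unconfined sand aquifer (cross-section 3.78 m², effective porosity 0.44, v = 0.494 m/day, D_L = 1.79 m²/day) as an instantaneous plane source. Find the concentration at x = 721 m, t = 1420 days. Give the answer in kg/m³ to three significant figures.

0.140 kg/m³

For an instantaneous plane source, C(x,t) = M/(n_e·A·√(4πDt)) · exp(−(x−vt)²/(4Dt)), with n_e·A the pore (flow) area.
Plume center vt = 0.494 × 1420 = 701.48 m, so the well at 721 m is 19.52 m downgradient of the peak.
√(4πDt) = 178.7 m, giving peak height M/(n_e·A·√(4πDt)) = 43.2/(0.44 × 3.78 × 178.7) = 0.1453 kg/m³.
(x−vt)²/(4Dt) = (19.52)²/(4 × 1.79 × 1420) = 0.03748; exp(−0.03748) = 0.9632.
C = 0.1453 × 0.9632 = 0.140 kg/m³.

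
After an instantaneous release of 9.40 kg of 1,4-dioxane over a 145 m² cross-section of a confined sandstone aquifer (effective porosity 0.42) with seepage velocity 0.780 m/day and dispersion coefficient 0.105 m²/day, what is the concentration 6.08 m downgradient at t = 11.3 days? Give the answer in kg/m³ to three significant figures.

For an instantaneous plane source, C(x,t) = M/(n_e·A·√(4πDt)) · exp(−(x−vt)²/(4Dt)), with n_e·A the pore (flow) area.
Plume center vt = 0.780 × 11.3 = 8.814 m, so the well at 6.08 m is 2.734 m upgradient of the peak.
√(4πDt) = 3.861 m, giving peak height M/(n_e·A·√(4πDt)) = 9.40/(0.42 × 145 × 3.861) = 0.03998 kg/m³.
(x−vt)²/(4Dt) = (-2.734)²/(4 × 0.105 × 11.3) = 1.575; exp(−1.575) = 0.2070.
C = 0.03998 × 0.2070 = 0.00828 kg/m³.

0.00828 kg/m³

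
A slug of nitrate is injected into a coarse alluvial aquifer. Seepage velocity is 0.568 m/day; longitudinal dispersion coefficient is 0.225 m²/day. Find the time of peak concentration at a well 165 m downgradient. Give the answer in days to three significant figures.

For the 1D instantaneous-source solution, setting ∂C/∂t = 0 at fixed x gives v²t² + 2Dt − x² = 0, so t = (√(D² + v²x²) − D)/v².
√(D² + v²x²) = √(0.225² + 0.568² × 165²) = 93.72; v² = 0.322624.
t = (93.72 − 0.225)/0.322624 = 290 days (vs. the pure-advection estimate x/v = 290 d).

290 days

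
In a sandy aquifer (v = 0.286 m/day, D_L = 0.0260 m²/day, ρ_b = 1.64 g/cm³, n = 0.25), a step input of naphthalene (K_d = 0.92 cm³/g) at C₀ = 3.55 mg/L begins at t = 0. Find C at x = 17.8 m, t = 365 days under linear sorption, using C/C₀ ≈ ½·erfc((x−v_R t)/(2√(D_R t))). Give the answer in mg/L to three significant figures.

0.127 mg/L

Retardation factor R = 1 + ρ_b·K_d/n = 1 + 1.64 × 0.92/0.25 = 7.035.
Sorption retards both mechanisms: v_R = v/R = 0.04065 m/day, D_R = D/R = 0.003696 m²/day.
v_R·t = 0.04065 × 365 = 14.83725 m; 2√(D_R t) = 2.323 m; argument = (17.8 − 14.83725)/2.323 = 1.275.
C = C₀ × ½·erfc(1.275) = 3.55 × 0.03568 = 0.127 mg/L.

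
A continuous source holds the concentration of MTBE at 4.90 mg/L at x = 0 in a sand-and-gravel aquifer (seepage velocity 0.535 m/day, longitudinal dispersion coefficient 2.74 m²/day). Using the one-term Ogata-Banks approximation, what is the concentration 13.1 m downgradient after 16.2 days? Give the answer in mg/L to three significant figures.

1.56 mg/L

For a continuous step input, C/C₀ ≈ ½·erfc((x−vt)/(2√(Dt))).
vt = 0.535 × 16.2 = 8.667 m and 2√(Dt) = 2√(2.74 × 16.2) = 13.32 m.
Argument (x−vt)/(2√(Dt)) = (13.1 − 8.667)/13.32 = 0.3328; ½·erfc(0.3328) = 0.3189.
C = 4.90 × 0.3189 = 1.56 mg/L.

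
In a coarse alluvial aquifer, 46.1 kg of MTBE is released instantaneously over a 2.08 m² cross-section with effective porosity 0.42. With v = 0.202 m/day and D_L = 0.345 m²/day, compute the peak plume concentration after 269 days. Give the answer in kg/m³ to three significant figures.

The peak of an instantaneous 1D plume sits at x = vt; there the Gaussian factor is 1 and C_max = M/(n_e·A·√(4πDt)), where n_e·A is the pore area the mass is dissolved in.
√(4πDt) = √(4π × 0.345 × 269) = 34.15 m, so C_max = 46.1/(0.42 × 2.08 × 34.15) = 1.55 kg/m³.

1.55 kg/m³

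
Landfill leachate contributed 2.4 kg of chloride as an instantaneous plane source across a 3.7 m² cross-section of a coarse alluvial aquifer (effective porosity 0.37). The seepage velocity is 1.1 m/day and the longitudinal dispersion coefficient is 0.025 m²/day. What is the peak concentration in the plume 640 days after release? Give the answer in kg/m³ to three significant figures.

0.124 kg/m³

The peak of an instantaneous 1D plume sits at x = vt; there the Gaussian factor is 1 and C_max = M/(n_e·A·√(4πDt)), where n_e·A is the pore area the mass is dissolved in.
√(4πDt) = √(4π × 0.025 × 640) = 14.18 m, so C_max = 2.4/(0.37 × 3.7 × 14.18) = 0.124 kg/m³.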